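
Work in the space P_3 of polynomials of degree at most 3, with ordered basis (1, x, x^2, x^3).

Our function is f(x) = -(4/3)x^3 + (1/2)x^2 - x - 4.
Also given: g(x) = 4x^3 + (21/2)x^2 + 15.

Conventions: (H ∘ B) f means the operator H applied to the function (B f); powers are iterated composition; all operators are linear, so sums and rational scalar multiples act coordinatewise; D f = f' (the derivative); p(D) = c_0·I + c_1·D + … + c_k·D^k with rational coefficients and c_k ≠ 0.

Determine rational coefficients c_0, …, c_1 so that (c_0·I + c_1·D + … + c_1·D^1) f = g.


D^0 f = -(4/3)x^3 + (1/2)x^2 - x - 4
D^1 f = -4x^2 + x - 1
matching coefficients of g against c_0 f + c_1 Df + … from the top degree down determines the c_i
solution: c_0 = -3, c_1 = -3

p(D) = -3·I − 3·D, i.e. c_0 = -3, c_1 = -3


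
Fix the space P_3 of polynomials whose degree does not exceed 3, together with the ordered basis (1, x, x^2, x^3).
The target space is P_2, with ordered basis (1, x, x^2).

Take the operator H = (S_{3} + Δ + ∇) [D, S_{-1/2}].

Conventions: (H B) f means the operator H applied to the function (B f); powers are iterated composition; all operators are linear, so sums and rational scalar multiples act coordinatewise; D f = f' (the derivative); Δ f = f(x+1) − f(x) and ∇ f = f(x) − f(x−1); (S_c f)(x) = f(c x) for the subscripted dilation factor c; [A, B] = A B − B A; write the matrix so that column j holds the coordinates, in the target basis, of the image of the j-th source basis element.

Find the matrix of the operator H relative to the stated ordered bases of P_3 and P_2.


the matrix is [[0, -3/2, 3, 0]; [0, 0, 9/2, -9/2]; [0, 0, 0, -81/8]] (rows listed top to bottom)

image of 1: 0
image of x: -3/2
image of x^2: (9/2)x + 3
image of x^3: -(81/8)x^2 - (9/2)x
each image's coordinates form column j of the matrix


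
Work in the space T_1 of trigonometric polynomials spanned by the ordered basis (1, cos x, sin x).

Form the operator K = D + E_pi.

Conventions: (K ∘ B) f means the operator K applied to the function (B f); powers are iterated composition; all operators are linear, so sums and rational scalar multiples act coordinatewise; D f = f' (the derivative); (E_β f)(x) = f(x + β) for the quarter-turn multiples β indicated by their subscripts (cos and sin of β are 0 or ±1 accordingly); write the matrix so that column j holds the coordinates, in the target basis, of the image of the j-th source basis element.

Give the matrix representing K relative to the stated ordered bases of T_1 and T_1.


the matrix is [[1, 0, 0]; [0, -1, 1]; [0, -1, -1]] (rows listed top to bottom)

image of 1: 1
image of cos x: -cos x - sin x
image of sin x: cos x - sin x
each image's coordinates form column j of the matrix


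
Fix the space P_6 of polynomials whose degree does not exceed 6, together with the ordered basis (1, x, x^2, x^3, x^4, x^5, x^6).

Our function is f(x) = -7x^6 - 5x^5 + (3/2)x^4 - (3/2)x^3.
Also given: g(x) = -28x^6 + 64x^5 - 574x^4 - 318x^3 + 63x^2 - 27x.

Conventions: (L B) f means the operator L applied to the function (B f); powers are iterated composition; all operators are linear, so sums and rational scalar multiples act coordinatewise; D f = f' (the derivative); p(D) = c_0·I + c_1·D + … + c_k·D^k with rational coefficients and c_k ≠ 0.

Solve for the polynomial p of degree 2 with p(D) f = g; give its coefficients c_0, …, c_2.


p(D) = 4·I − 2·D + 3·D^2, i.e. c_0 = 4, c_1 = -2, c_2 = 3

D^0 f = -7x^6 - 5x^5 + (3/2)x^4 - (3/2)x^3
D^1 f = -42x^5 - 25x^4 + 6x^3 - (9/2)x^2
D^2 f = -210x^4 - 100x^3 + 18x^2 - 9x
matching coefficients of g against c_0 f + c_1 Df + … from the top degree down determines the c_i
solution: c_0 = 4, c_1 = -2, c_2 = 3


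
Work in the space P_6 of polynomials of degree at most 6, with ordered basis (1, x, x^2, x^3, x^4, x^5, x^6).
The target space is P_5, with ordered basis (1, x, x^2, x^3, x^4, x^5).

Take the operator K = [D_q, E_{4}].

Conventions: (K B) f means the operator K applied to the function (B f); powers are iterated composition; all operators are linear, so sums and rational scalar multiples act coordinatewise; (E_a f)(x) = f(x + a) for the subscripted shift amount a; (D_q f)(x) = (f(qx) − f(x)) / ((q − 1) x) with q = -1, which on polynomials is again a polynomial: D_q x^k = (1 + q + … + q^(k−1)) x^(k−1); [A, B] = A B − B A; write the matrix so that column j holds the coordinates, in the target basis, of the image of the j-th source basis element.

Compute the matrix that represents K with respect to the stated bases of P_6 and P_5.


image of 1: 0
image of x: 0
image of x^2: 8
image of x^3: -8x + 32
image of x^4: 16x^2 + 256
image of x^5: -16x^3 + 64x^2 - 256x + 1024
image of x^6: 24x^4 + 1280x^2 + 6144
each image's coordinates form column j of the matrix

the matrix is [[0, 0, 8, 32, 256, 1024, 6144]; [0, 0, 0, -8, 0, -256, 0]; [0, 0, 0, 0, 16, 64, 1280]; [0, 0, 0, 0, 0, -16, 0]; [0, 0, 0, 0, 0, 0, 24]; [0, 0, 0, 0, 0, 0, 0]] (rows listed top to bottom)


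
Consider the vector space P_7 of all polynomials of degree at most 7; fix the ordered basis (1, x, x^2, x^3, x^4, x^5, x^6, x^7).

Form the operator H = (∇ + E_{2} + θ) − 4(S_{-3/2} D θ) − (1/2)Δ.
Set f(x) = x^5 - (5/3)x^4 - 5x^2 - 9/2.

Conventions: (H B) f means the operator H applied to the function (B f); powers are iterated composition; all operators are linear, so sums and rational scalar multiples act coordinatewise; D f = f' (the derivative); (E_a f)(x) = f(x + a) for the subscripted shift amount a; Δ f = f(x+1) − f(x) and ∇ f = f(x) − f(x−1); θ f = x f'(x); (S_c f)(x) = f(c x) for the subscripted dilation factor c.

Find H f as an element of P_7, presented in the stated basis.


g(x) = 6x^5 - (6025/12)x^4 - (1055/3)x^3 + 45x^2 - (775/6)x - 26/3

∇ f = 5x^4 - (50/3)x^3 + 20x^2 - (65/3)x + 23/3
E_{2} f = x^5 + (25/3)x^4 + (80/3)x^3 + 35x^2 + (20/3)x - 115/6
θ f = 5x^5 - (20/3)x^4 - 10x^2
(∇ + E_{2} + θ) f = 6x^5 + (20/3)x^4 + 10x^3 + 45x^2 - 15x - 23/2
θ f = 5x^5 - (20/3)x^4 - 10x^2
D θ f = 25x^4 - (80/3)x^3 - 20x
S_{-3/2} D θ f = (2025/16)x^4 + 90x^3 + 30x
(-4(S_{-3/2} D θ)) f = -(2025/4)x^4 - 360x^3 - 120x
Δ f = 5x^4 + (10/3)x^3 - (35/3)x - 17/3
(-(1/2)Δ) f = -(5/2)x^4 - (5/3)x^3 + (35/6)x + 17/6
((∇ + E_{2} + θ) − 4(S_{-3/2} D θ) − (1/2)Δ) f = 6x^5 - (6025/12)x^4 - (1055/3)x^3 + 45x^2 - (775/6)x - 26/3


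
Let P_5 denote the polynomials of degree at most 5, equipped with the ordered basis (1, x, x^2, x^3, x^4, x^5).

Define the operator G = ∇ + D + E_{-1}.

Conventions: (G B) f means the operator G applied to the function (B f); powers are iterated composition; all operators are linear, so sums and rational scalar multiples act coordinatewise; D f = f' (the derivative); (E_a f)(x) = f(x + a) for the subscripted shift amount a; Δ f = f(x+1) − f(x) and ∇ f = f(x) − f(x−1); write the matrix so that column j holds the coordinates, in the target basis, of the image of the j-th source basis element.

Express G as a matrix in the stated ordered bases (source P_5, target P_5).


the matrix is [[1, 1, 0, 0, 0, 0]; [0, 1, 2, 0, 0, 0]; [0, 0, 1, 3, 0, 0]; [0, 0, 0, 1, 4, 0]; [0, 0, 0, 0, 1, 5]; [0, 0, 0, 0, 0, 1]] (rows listed top to bottom)

image of 1: 1
image of x: x + 1
image of x^2: x^2 + 2x
image of x^3: x^3 + 3x^2
image of x^4: x^4 + 4x^3
image of x^5: x^5 + 5x^4
each image's coordinates form column j of the matrix


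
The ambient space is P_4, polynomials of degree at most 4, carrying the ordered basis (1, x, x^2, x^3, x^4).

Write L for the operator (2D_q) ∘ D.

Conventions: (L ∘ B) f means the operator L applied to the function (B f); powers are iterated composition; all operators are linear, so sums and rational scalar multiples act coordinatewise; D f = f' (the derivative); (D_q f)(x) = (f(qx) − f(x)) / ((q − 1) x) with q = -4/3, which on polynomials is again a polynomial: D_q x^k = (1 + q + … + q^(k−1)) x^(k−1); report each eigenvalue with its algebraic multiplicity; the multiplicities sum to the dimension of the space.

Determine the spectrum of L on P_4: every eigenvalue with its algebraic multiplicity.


λ = 0 (multiplicity 5)

image of 1: 0
image of x: 0
image of x^2: 4
image of x^3: -2x
image of x^4: (104/9)x^2
the matrix is upper triangular; its diagonal is (0, 0, 0, 0, 0)
for a triangular matrix the eigenvalues are the diagonal entries, with algebraic multiplicity their repetition count


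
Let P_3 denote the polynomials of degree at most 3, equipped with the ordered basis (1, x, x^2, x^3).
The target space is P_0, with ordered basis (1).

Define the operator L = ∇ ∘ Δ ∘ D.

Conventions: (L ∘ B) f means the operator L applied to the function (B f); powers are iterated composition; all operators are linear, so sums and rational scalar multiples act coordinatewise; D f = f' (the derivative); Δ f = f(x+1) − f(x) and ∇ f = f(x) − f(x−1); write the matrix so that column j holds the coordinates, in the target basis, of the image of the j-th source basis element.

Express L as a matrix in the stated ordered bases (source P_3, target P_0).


image of 1: 0
image of x: 0
image of x^2: 0
image of x^3: 6
each image's coordinates form column j of the matrix

the matrix is [[0, 0, 0, 6]] (rows listed top to bottom)


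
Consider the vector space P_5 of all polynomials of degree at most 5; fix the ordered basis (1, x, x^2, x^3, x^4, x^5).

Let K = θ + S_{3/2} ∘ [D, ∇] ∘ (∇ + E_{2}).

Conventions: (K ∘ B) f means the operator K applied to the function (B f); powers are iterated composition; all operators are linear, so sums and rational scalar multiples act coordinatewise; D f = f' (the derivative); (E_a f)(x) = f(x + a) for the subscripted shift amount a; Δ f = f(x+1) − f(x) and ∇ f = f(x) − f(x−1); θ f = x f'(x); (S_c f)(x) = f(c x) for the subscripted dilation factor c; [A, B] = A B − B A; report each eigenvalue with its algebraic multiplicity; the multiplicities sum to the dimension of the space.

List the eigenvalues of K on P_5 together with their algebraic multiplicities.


image of 1: 0
image of x: x
image of x^2: 2x^2
image of x^3: 3x^3
image of x^4: 4x^4
image of x^5: 5x^5
the matrix is upper triangular; its diagonal is (0, 1, 2, 3, 4, 5)
for a triangular matrix the eigenvalues are the diagonal entries, with algebraic multiplicity their repetition count

λ = 0 (multiplicity 1), λ = 1 (multiplicity 1), λ = 2 (multiplicity 1), λ = 3 (multiplicity 1), λ = 4 (multiplicity 1), λ = 5 (multiplicity 1)


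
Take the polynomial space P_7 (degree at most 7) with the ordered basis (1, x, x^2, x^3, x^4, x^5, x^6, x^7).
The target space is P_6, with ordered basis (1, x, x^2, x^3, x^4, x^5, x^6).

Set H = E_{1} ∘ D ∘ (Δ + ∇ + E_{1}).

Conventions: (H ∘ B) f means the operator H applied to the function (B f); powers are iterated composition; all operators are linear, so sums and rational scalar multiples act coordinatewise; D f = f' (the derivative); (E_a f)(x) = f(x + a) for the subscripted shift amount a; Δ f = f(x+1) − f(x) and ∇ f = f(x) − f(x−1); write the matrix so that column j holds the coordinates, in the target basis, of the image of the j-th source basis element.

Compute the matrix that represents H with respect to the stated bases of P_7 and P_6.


image of 1: 0
image of x: 1
image of x^2: 2x + 8
image of x^3: 3x^2 + 24x + 24
image of x^4: 4x^3 + 48x^2 + 96x + 64
image of x^5: 5x^4 + 80x^3 + 240x^2 + 320x + 160
image of x^6: 6x^5 + 120x^4 + 480x^3 + 960x^2 + 960x + 384
image of x^7: 7x^6 + 168x^5 + 840x^4 + 2240x^3 + 3360x^2 + 2688x + 896
each image's coordinates form column j of the matrix

the matrix is [[0, 1, 8, 24, 64, 160, 384, 896]; [0, 0, 2, 24, 96, 320, 960, 2688]; [0, 0, 0, 3, 48, 240, 960, 3360]; [0, 0, 0, 0, 4, 80, 480, 2240]; [0, 0, 0, 0, 0, 5, 120, 840]; [0, 0, 0, 0, 0, 0, 6, 168]; [0, 0, 0, 0, 0, 0, 0, 7]] (rows listed top to bottom)


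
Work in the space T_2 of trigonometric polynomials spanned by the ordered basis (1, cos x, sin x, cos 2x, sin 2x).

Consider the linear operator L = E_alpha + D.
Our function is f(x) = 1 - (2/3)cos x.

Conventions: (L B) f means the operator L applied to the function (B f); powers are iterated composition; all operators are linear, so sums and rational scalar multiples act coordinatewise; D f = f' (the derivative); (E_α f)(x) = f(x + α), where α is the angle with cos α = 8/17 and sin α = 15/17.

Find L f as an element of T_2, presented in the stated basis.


g(x) = 1 - (16/51)cos x + (64/51)sin x

E_alpha f = 1 - (16/51)cos x + (10/17)sin x
D f = (2/3)sin x
(E_alpha + D) f = 1 - (16/51)cos x + (64/51)sin x


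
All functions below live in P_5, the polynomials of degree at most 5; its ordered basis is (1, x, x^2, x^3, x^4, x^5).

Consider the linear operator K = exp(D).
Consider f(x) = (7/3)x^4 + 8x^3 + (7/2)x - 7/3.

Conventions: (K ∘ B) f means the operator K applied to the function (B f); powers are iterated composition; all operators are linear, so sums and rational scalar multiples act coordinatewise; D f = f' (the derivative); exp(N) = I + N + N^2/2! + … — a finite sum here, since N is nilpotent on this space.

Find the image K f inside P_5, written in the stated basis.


the image equals g(x) = (7/3)x^4 + (52/3)x^3 + 38x^2 + (221/6)x + 23/2

order-1 term: (28/3)x^3 + 24x^2 + 7/2
order-2 term: 14x^2 + 24x
order-3 term: (28/3)x + 8
order-4 term: 7/3
the series for exp(D) f terminates at order 4
exp(D) f = (7/3)x^4 + (52/3)x^3 + 38x^2 + (221/6)x + 23/2


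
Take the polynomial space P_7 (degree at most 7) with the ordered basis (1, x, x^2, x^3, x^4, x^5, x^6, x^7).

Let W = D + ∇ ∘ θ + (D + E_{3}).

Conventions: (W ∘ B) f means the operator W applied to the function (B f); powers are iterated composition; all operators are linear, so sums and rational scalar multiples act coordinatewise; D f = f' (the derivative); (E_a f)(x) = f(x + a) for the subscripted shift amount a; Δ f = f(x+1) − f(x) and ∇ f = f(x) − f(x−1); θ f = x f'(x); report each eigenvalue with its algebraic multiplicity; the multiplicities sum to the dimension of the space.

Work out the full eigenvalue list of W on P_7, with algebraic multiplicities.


image of 1: 1
image of x: x + 6
image of x^2: x^2 + 14x + 7
image of x^3: x^3 + 24x^2 + 18x + 30
image of x^4: x^4 + 36x^3 + 30x^2 + 124x + 77
image of x^5: x^5 + 50x^4 + 40x^3 + 320x^2 + 380x + 248
image of x^6: x^6 + 66x^5 + 45x^4 + 660x^3 + 1125x^2 + 1494x + 723
image of x^7: x^7 + 84x^6 + 42x^5 + 1190x^4 + 2590x^3 + 5250x^2 + 5054x + 2194
the matrix is upper triangular; its diagonal is (1, 1, 1, 1, 1, 1, 1, 1)
for a triangular matrix the eigenvalues are the diagonal entries, with algebraic multiplicity their repetition count

λ = 1 (multiplicity 8)


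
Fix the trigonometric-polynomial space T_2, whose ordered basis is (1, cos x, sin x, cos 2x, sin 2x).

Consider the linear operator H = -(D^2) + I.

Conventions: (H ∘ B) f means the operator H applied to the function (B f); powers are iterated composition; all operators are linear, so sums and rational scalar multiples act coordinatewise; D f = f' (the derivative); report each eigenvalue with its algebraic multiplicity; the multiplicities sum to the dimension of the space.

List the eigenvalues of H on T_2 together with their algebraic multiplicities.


λ = 1 (multiplicity 1), λ = 2 (multiplicity 2), λ = 5 (multiplicity 2)

image of 1: 1
image of cos x: 2cos x
image of sin x: 2sin x
image of cos 2x: 5cos 2x
image of sin 2x: 5sin 2x
the matrix is diagonal; its diagonal is (1, 2, 2, 5, 5)
for a triangular matrix the eigenvalues are the diagonal entries, with algebraic multiplicity their repetition count


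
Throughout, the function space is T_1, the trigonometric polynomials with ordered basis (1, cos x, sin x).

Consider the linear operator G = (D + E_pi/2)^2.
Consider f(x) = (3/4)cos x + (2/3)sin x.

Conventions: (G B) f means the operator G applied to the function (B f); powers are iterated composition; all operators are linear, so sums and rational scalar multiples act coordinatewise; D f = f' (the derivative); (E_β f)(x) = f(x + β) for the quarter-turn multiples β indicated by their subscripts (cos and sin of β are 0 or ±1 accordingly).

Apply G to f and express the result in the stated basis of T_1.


the image equals g(x) = -3cos x - (8/3)sin x

D f = (2/3)cos x - (3/4)sin x
E_pi/2 f = (2/3)cos x - (3/4)sin x
(D + E_pi/2) f = (4/3)cos x - (3/2)sin x
D (D + E_pi/2) f = -(3/2)cos x - (4/3)sin x
E_pi/2 (D + E_pi/2) f = -(3/2)cos x - (4/3)sin x
(D + E_pi/2) (D + E_pi/2) f = -3cos x - (8/3)sin x


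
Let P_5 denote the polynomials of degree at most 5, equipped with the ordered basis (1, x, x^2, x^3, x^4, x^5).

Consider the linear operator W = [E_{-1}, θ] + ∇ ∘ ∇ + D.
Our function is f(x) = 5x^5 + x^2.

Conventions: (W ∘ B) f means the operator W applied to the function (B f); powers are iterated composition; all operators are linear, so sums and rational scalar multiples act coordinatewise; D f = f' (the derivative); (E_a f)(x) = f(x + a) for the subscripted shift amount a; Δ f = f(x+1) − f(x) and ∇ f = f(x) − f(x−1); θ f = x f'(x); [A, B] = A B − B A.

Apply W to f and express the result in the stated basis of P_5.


θ f = 25x^5 + 2x^2
E_{-1} θ f = 25x^5 - 125x^4 + 250x^3 - 248x^2 + 121x - 23
E_{-1} f = 5x^5 - 25x^4 + 50x^3 - 49x^2 + 23x - 4
θ E_{-1} f = 25x^5 - 100x^4 + 150x^3 - 98x^2 + 23x
[E_{-1}, θ] f = -25x^4 + 100x^3 - 150x^2 + 98x - 23
∇ f = 25x^4 - 50x^3 + 50x^2 - 23x + 4
∇ ∇ f = 100x^3 - 300x^2 + 350x - 148
D f = 25x^4 + 2x
([E_{-1}, θ] + ∇ ∘ ∇ + D) f = 200x^3 - 450x^2 + 450x - 171

g(x) = 200x^3 - 450x^2 + 450x - 171


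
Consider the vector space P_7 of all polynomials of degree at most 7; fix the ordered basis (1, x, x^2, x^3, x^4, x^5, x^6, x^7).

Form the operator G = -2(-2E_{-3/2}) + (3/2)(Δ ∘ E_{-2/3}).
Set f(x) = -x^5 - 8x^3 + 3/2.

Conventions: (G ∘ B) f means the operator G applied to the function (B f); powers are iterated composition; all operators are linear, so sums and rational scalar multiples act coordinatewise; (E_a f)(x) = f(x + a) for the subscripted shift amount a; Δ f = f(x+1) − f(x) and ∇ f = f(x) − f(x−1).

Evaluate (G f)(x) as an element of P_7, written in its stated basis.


the image equals g(x) = -4x^5 + (45/2)x^4 - 117x^3 + 238x^2 - (10939/36)x + 30277/216

E_{-3/2} f = -x^5 + (15/2)x^4 - (61/2)x^3 + (279/4)x^2 - (1269/16)x + 1155/32
(-2E_{-3/2}) f = 2x^5 - 15x^4 + 61x^3 - (279/2)x^2 + (1269/8)x - 1155/16
(-2(-2E_{-3/2})) f = -4x^5 + 30x^4 - 122x^3 + 279x^2 - (1269/4)x + 1155/8
E_{-2/3} f = -x^5 + (10/3)x^4 - (112/9)x^3 + (512/27)x^2 - (944/81)x + 1945/486
Δ E_{-2/3} f = -5x^4 + (10/3)x^3 - (82/3)x^2 + (241/27)x - 227/81
((3/2)(Δ ∘ E_{-2/3})) f = -(15/2)x^4 + 5x^3 - 41x^2 + (241/18)x - 227/54
(-2(-2E_{-3/2}) + (3/2)(Δ ∘ E_{-2/3})) f = -4x^5 + (45/2)x^4 - 117x^3 + 238x^2 - (10939/36)x + 30277/216


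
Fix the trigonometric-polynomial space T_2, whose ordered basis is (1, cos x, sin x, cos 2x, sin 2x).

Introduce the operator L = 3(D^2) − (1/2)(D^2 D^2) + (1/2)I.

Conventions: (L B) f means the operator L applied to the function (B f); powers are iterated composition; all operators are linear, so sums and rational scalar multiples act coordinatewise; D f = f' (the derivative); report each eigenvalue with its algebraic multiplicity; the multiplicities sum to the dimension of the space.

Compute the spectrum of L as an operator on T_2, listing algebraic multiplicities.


image of 1: 1/2
image of cos x: -3cos x
image of sin x: -3sin x
image of cos 2x: -(39/2)cos 2x
image of sin 2x: -(39/2)sin 2x
the matrix is diagonal; its diagonal is (1/2, -3, -3, -39/2, -39/2)
for a triangular matrix the eigenvalues are the diagonal entries, with algebraic multiplicity their repetition count

λ = -39/2 (multiplicity 2), λ = -3 (multiplicity 2), λ = 1/2 (multiplicity 1)


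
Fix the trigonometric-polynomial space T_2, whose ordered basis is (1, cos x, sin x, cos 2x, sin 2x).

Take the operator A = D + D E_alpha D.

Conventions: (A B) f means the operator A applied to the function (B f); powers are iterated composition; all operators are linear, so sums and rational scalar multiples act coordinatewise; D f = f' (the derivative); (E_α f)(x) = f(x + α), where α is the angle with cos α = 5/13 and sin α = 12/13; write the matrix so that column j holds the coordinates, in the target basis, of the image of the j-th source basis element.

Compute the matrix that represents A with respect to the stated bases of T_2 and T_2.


image of 1: 0
image of cos x: -(5/13)cos x - (1/13)sin x
image of sin x: (1/13)cos x - (5/13)sin x
image of cos 2x: (476/169)cos 2x + (142/169)sin 2x
image of sin 2x: -(142/169)cos 2x + (476/169)sin 2x
each image's coordinates form column j of the matrix

the matrix is [[0, 0, 0, 0, 0]; [0, -5/13, 1/13, 0, 0]; [0, -1/13, -5/13, 0, 0]; [0, 0, 0, 476/169, -142/169]; [0, 0, 0, 142/169, 476/169]] (rows listed top to bottom)


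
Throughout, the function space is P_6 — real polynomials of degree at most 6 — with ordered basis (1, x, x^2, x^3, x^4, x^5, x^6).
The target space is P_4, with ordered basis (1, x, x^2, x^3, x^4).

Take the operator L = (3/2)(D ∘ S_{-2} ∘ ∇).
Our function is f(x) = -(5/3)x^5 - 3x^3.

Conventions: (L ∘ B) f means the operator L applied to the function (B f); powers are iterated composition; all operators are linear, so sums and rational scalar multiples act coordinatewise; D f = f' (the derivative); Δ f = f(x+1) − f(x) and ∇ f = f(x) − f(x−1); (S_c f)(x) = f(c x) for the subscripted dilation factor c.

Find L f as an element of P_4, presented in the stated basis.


∇ f = -(25/3)x^4 + (50/3)x^3 - (77/3)x^2 + (52/3)x - 14/3
S_{-2} ∇ f = -(400/3)x^4 - (400/3)x^3 - (308/3)x^2 - (104/3)x - 14/3
D S_{-2} ∇ f = -(1600/3)x^3 - 400x^2 - (616/3)x - 104/3
((3/2)(D ∘ S_{-2} ∘ ∇)) f = -800x^3 - 600x^2 - 308x - 52

g(x) = -800x^3 - 600x^2 - 308x - 52


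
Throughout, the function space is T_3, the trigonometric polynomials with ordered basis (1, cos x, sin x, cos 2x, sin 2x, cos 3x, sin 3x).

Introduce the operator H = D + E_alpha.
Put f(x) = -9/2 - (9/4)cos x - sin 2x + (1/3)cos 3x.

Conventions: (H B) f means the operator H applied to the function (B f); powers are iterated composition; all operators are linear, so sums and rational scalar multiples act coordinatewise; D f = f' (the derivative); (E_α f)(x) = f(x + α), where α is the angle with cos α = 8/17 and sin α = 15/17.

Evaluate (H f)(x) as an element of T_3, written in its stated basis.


D f = (9/4)sin x - 2cos 2x - sin 3x
E_alpha f = -9/2 - (18/17)cos x + (135/68)sin x - (240/289)cos 2x + (161/289)sin 2x - (4888/14739)cos 3x + (165/4913)sin 3x
(D + E_alpha) f = -9/2 - (18/17)cos x + (72/17)sin x - (818/289)cos 2x + (161/289)sin 2x - (4888/14739)cos 3x - (4748/4913)sin 3x

g(x) = -9/2 - (18/17)cos x + (72/17)sin x - (818/289)cos 2x + (161/289)sin 2x - (4888/14739)cos 3x - (4748/4913)sin 3x


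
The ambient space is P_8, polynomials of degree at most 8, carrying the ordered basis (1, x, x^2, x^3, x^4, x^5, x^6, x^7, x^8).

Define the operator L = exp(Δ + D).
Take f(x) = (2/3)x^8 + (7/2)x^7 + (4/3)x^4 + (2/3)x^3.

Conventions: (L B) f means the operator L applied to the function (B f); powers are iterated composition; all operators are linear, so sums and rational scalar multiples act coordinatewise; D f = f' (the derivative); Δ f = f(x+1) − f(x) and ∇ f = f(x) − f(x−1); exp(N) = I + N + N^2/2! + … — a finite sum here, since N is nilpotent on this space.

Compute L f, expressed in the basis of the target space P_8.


the image equals g(x) = (2/3)x^8 + (85/6)x^7 + (427/3)x^6 + (1855/2)x^5 + (8531/2)x^4 + 13960x^3 + (188011/6)x^2 + (87313/2)x + 86002/3

order-1 term: (32/3)x^7 + (203/3)x^6 + (665/6)x^5 + (1015/6)x^4 + (341/2)x^3 + (625/6)x^2 + (223/6)x + 37/6
order-2 term: (224/3)x^6 + 518x^5 + (3745/3)x^4 + (12565/6)x^3 + (6578/3)x^2 + (7919/6)x + 1061/3
order-3 term: (896/3)x^5 + 2100x^4 + (16660/3)x^3 + 8785x^2 + (46169/6)x + 5845/2
order-4 term: (2240/3)x^4 + (14840/3)x^3 + (36680/3)x^2 + (46270/3)x + 24095/3
order-5 term: (3584/3)x^3 + 6832x^2 + (40040/3)x + 29260/3
order-6 term: (3584/3)x^2 + 5152x + 17360/3
order-7 term: (2048/3)x + 4928/3
order-8 term: 512/3
the series for exp(Δ + D) f terminates at order 8
exp(Δ + D) f = (2/3)x^8 + (85/6)x^7 + (427/3)x^6 + (1855/2)x^5 + (8531/2)x^4 + 13960x^3 + (188011/6)x^2 + (87313/2)x + 86002/3


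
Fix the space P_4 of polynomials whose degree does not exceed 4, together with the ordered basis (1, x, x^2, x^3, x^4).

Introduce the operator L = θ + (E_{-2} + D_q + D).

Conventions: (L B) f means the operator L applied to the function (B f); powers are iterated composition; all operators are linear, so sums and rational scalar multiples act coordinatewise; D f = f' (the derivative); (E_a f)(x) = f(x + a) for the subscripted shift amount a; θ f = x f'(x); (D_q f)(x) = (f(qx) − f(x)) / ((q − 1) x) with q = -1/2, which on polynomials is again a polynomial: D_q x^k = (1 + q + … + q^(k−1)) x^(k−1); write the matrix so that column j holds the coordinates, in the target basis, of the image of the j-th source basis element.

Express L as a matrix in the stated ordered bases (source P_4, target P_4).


the matrix is [[1, 0, 4, -8, 16]; [0, 2, -3/2, 12, -32]; [0, 0, 3, -9/4, 24]; [0, 0, 0, 4, -27/8]; [0, 0, 0, 0, 5]] (rows listed top to bottom)

image of 1: 1
image of x: 2x
image of x^2: 3x^2 - (3/2)x + 4
image of x^3: 4x^3 - (9/4)x^2 + 12x - 8
image of x^4: 5x^4 - (27/8)x^3 + 24x^2 - 32x + 16
each image's coordinates form column j of the matrix


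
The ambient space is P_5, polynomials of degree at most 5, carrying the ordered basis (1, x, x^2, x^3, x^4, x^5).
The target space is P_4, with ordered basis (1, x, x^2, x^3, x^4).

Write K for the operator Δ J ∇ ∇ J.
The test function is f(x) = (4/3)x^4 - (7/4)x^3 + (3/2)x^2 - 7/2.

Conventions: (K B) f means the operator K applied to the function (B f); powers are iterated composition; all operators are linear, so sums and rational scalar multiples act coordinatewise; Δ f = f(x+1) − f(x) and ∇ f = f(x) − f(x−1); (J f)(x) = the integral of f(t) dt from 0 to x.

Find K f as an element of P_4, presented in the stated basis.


J f = (4/15)x^5 - (7/16)x^4 + (1/2)x^3 - (7/2)x
∇ J f = (4/3)x^4 - (53/12)x^3 + (163/24)x^2 - (55/12)x - 551/240
∇ ∇ J f = (16/3)x^3 - (85/4)x^2 + (193/6)x - 137/8
J (∇ ∇ J) f = (4/3)x^4 - (85/12)x^3 + (193/12)x^2 - (137/8)x
Δ J (∇ ∇ J) f = (16/3)x^3 - (53/4)x^2 + (65/4)x - 163/24

the image equals g(x) = (16/3)x^3 - (53/4)x^2 + (65/4)x - 163/24


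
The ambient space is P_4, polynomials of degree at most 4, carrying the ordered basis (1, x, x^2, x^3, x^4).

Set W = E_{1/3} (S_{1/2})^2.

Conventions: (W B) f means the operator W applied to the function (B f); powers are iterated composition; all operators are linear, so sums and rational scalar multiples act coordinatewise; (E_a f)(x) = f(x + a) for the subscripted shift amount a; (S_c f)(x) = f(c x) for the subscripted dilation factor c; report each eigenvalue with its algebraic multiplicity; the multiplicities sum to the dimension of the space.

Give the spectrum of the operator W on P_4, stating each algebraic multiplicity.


λ = 1/256 (multiplicity 1), λ = 1/64 (multiplicity 1), λ = 1/16 (multiplicity 1), λ = 1/4 (multiplicity 1), λ = 1 (multiplicity 1)

image of 1: 1
image of x: (1/4)x + 1/12
image of x^2: (1/16)x^2 + (1/24)x + 1/144
image of x^3: (1/64)x^3 + (1/64)x^2 + (1/192)x + 1/1728
image of x^4: (1/256)x^4 + (1/192)x^3 + (1/384)x^2 + (1/1728)x + 1/20736
the matrix is upper triangular; its diagonal is (1, 1/4, 1/16, 1/64, 1/256)
for a triangular matrix the eigenvalues are the diagonal entries, with algebraic multiplicity their repetition count


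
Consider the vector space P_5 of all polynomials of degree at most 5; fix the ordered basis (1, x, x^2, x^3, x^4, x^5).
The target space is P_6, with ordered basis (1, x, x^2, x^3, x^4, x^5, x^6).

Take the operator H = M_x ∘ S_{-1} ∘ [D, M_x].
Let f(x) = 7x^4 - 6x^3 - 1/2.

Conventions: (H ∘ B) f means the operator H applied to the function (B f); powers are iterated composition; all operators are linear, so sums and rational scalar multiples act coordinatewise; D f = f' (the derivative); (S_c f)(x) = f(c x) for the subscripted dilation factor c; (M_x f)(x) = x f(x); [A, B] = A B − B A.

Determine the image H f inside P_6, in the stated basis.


M_x f = 7x^5 - 6x^4 - (1/2)x
D M_x f = 35x^4 - 24x^3 - 1/2
D f = 28x^3 - 18x^2
M_x D f = 28x^4 - 18x^3
[D, M_x] f = 7x^4 - 6x^3 - 1/2
S_{-1} [D, M_x] f = 7x^4 + 6x^3 - 1/2
M_x S_{-1} [D, M_x] f = 7x^5 + 6x^4 - (1/2)x

the image equals g(x) = 7x^5 + 6x^4 - (1/2)x


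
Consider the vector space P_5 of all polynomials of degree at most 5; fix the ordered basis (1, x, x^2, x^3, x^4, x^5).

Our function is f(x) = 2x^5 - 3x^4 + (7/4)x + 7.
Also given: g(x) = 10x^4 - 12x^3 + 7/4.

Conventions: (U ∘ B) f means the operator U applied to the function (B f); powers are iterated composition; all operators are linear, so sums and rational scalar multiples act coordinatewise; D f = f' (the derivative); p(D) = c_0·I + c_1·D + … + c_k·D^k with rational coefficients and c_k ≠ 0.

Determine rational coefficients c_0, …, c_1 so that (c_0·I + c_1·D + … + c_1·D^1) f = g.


c_0 = 0, c_1 = 1

D^0 f = 2x^5 - 3x^4 + (7/4)x + 7
D^1 f = 10x^4 - 12x^3 + 7/4
matching coefficients of g against c_0 f + c_1 Df + … from the top degree down determines the c_i
solution: c_0 = 0, c_1 = 1


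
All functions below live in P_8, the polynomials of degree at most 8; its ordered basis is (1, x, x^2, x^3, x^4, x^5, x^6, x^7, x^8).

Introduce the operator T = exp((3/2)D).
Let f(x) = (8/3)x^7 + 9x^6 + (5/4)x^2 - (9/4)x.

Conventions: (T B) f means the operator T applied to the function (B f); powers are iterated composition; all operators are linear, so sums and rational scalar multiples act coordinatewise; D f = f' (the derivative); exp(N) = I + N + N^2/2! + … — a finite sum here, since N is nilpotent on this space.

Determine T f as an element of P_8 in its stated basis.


the result is g(x) = (8/3)x^7 + 37x^6 + 207x^5 + (2475/4)x^4 + 1080x^3 + (17759/16)x^2 + (9987/16)x + 9441/64

order-1 term: 28x^6 + 81x^5 + (15/4)x - 27/8
order-2 term: 126x^5 + (1215/4)x^4 + 45/16
order-3 term: 315x^4 + (1215/2)x^3
order-4 term: (945/2)x^3 + (10935/16)x^2
order-5 term: (1701/4)x^2 + (6561/16)x
order-6 term: (1701/8)x + 6561/64
order-7 term: 729/16
the series for exp((3/2)D) f terminates at order 7
exp((3/2)D) f = (8/3)x^7 + 37x^6 + 207x^5 + (2475/4)x^4 + 1080x^3 + (17759/16)x^2 + (9987/16)x + 9441/64


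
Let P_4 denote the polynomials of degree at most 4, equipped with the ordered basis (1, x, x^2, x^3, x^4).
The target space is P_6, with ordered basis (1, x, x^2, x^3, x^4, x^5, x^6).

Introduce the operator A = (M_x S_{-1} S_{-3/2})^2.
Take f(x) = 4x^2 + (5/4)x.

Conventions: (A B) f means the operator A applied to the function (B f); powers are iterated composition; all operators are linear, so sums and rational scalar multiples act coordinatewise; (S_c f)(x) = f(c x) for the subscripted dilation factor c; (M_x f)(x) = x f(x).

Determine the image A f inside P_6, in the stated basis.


the image equals g(x) = (243/8)x^4 + (135/32)x^3

S_{-3/2} f = 9x^2 - (15/8)x
S_{-1} S_{-3/2} f = 9x^2 + (15/8)x
M_x S_{-1} S_{-3/2} f = 9x^3 + (15/8)x^2
S_{-3/2} (M_x S_{-1} S_{-3/2}) f = -(243/8)x^3 + (135/32)x^2
S_{-1} S_{-3/2} (M_x S_{-1} S_{-3/2}) f = (243/8)x^3 + (135/32)x^2
M_x S_{-1} S_{-3/2} (M_x S_{-1} S_{-3/2}) f = (243/8)x^4 + (135/32)x^3


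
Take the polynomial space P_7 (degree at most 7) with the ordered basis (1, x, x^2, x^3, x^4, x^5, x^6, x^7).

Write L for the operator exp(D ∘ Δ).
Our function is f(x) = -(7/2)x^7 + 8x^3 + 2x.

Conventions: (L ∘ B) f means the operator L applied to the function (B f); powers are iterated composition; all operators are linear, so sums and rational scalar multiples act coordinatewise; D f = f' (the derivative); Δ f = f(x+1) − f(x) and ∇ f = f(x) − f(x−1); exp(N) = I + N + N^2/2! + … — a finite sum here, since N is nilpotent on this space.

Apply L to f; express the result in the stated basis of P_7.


order-1 term: -147x^5 - (735/2)x^4 - 490x^3 - (735/2)x^2 - 99x - 1/2
order-2 term: -1470x^3 - 4410x^2 - 5145x - 2205
order-3 term: -2940x - 4410
the series for exp(D ∘ Δ) f terminates at order 3
exp(D ∘ Δ) f = -(7/2)x^7 - 147x^5 - (735/2)x^4 - 1952x^3 - (9555/2)x^2 - 8182x - 13231/2

the result is g(x) = -(7/2)x^7 - 147x^5 - (735/2)x^4 - 1952x^3 - (9555/2)x^2 - 8182x - 13231/2


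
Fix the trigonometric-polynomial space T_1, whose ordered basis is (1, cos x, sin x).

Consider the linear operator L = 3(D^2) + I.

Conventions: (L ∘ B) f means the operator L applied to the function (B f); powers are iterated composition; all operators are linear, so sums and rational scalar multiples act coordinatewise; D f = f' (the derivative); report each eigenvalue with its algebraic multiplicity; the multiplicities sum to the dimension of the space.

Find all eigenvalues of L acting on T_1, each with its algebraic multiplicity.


image of 1: 1
image of cos x: -2cos x
image of sin x: -2sin x
the matrix is diagonal; its diagonal is (1, -2, -2)
for a triangular matrix the eigenvalues are the diagonal entries, with algebraic multiplicity their repetition count

λ = -2 (multiplicity 2), λ = 1 (multiplicity 1)


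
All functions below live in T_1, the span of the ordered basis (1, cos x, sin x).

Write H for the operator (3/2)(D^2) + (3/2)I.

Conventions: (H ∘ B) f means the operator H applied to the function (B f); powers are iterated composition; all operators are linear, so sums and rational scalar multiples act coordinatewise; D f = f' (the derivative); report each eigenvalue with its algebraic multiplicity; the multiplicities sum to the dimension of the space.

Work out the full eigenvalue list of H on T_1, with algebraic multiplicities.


λ = 0 (multiplicity 2), λ = 3/2 (multiplicity 1)

image of 1: 3/2
image of cos x: 0
image of sin x: 0
the matrix is diagonal; its diagonal is (3/2, 0, 0)
for a triangular matrix the eigenvalues are the diagonal entries, with algebraic multiplicity their repetition count


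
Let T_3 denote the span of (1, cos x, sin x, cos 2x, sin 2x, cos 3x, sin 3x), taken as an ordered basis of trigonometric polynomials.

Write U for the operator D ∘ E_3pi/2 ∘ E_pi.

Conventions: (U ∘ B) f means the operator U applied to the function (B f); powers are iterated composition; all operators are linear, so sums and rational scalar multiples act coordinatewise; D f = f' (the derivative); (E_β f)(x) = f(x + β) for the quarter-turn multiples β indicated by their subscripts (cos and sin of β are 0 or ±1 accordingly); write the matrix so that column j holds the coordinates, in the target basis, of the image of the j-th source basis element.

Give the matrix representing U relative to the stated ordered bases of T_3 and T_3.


the matrix is [[0, 0, 0, 0, 0, 0, 0]; [0, -1, 0, 0, 0, 0, 0]; [0, 0, -1, 0, 0, 0, 0]; [0, 0, 0, 0, -2, 0, 0]; [0, 0, 0, 2, 0, 0, 0]; [0, 0, 0, 0, 0, 3, 0]; [0, 0, 0, 0, 0, 0, 3]] (rows listed top to bottom)

image of 1: 0
image of cos x: -cos x
image of sin x: -sin x
image of cos 2x: 2sin 2x
image of sin 2x: -2cos 2x
image of cos 3x: 3cos 3x
image of sin 3x: 3sin 3x
each image's coordinates form column j of the matrix


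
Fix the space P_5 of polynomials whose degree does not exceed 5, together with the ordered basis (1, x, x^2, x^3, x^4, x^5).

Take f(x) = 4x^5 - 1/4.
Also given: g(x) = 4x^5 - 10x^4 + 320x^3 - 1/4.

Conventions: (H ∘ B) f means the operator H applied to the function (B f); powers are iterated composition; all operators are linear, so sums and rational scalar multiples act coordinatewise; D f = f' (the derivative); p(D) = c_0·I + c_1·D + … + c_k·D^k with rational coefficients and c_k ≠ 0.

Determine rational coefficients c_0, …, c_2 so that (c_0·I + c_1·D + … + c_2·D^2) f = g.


c_0 = 1, c_1 = -1/2, c_2 = 4

D^0 f = 4x^5 - 1/4
D^1 f = 20x^4
D^2 f = 80x^3
matching coefficients of g against c_0 f + c_1 Df + … from the top degree down determines the c_i
solution: c_0 = 1, c_1 = -1/2, c_2 = 4


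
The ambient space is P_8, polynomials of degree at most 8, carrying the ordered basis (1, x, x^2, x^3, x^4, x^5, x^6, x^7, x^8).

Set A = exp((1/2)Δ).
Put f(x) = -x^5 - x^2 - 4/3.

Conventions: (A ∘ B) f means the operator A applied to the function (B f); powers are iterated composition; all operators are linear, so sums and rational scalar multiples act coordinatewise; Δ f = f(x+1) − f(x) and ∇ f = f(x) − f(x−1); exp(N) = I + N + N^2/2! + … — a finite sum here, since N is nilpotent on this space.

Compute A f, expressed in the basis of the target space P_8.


g(x) = -x^5 - (5/2)x^4 - (15/2)x^3 - (59/4)x^2 - (261/16)x - 971/96

order-1 term: -(5/2)x^4 - 5x^3 - 5x^2 - (7/2)x - 1
order-2 term: -(5/2)x^3 - (15/2)x^2 - (35/4)x - 4
order-3 term: -(5/4)x^2 - (15/4)x - 25/8
order-4 term: -(5/16)x - 5/8
order-5 term: -1/32
the series for exp((1/2)Δ) f terminates at order 5
exp((1/2)Δ) f = -x^5 - (5/2)x^4 - (15/2)x^3 - (59/4)x^2 - (261/16)x - 971/96


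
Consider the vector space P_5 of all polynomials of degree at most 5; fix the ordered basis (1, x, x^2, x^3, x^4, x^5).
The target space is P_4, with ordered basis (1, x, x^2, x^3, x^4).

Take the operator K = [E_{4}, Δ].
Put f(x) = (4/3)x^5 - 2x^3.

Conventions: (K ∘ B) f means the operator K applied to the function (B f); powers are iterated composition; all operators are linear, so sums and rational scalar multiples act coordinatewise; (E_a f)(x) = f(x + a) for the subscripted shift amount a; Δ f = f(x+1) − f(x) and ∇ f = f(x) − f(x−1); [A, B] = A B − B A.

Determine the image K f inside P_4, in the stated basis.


the image equals g(x) = 0

Δ f = (20/3)x^4 + (40/3)x^3 + (22/3)x^2 + (2/3)x - 2/3
E_{4} Δ f = (20/3)x^4 + 120x^3 + (2422/3)x^2 + 2406x + 8038/3
E_{4} f = (4/3)x^5 + (80/3)x^4 + (634/3)x^3 + (2488/3)x^2 + (4832/3)x + 3712/3
Δ E_{4} f = (20/3)x^4 + 120x^3 + (2422/3)x^2 + 2406x + 8038/3
[E_{4}, Δ] f = 0


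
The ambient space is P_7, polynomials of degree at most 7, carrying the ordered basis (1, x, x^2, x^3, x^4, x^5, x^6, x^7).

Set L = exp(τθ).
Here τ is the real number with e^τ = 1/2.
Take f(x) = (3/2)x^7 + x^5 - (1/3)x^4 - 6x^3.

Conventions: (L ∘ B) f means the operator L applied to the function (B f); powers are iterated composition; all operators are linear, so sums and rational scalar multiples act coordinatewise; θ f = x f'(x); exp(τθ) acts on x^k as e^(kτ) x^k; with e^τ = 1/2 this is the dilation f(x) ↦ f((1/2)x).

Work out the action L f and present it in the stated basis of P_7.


g(x) = (3/256)x^7 + (1/32)x^5 - (1/48)x^4 - (3/4)x^3

exp(τθ) x^k = e^(kτ) x^k; with e^τ = 1/2 this sends x^k to (1/2)^k x^k
x^3 ↦ 1/8 x^3
x^4 ↦ 1/16 x^4
x^5 ↦ 1/32 x^5
x^7 ↦ 1/128 x^7
applying this coordinatewise to f: exp(τθ) f = (3/256)x^7 + (1/32)x^5 - (1/48)x^4 - (3/4)x^3


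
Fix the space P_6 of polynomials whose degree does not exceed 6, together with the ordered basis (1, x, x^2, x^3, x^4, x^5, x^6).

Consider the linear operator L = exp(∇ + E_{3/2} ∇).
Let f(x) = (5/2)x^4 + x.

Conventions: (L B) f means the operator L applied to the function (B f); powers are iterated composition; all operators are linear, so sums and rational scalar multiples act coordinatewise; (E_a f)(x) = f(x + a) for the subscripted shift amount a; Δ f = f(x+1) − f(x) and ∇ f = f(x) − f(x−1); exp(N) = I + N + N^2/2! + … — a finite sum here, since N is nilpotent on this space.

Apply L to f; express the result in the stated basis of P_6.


order-1 term: 20x^3 + 15x^2 + (85/2)x + 12
order-2 term: 60x^2 + 60x + 185/2
order-3 term: 80x + 60
order-4 term: 40
the series for exp(∇ + E_{3/2} ∇) f terminates at order 4
exp(∇ + E_{3/2} ∇) f = (5/2)x^4 + 20x^3 + 75x^2 + (367/2)x + 409/2

the result is g(x) = (5/2)x^4 + 20x^3 + 75x^2 + (367/2)x + 409/2


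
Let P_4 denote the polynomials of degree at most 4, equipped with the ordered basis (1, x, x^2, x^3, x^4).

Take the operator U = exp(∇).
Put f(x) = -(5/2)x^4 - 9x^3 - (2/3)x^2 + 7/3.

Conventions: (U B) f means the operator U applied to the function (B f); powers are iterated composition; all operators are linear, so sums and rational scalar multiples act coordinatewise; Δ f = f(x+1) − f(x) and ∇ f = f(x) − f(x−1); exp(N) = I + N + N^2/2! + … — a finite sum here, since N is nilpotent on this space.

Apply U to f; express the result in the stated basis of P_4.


g(x) = -(5/2)x^4 - 19x^3 - (83/3)x^2 + (26/3)x + 53/6

order-1 term: -10x^3 - 12x^2 + (47/3)x - 35/6
order-2 term: -15x^2 + 3x + 53/6
order-3 term: -10x + 6
order-4 term: -5/2
the series for exp(∇) f terminates at order 4
exp(∇) f = -(5/2)x^4 - 19x^3 - (83/3)x^2 + (26/3)x + 53/6
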